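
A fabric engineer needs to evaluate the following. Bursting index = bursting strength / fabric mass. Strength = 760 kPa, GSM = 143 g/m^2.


Formula: Bursting Index = Bursting Strength / Fabric GSM
BI = 760 kPa / 143 g/m^2
BI = 5.315 kPa/(g/m^2)

5.315 kPa/(g/m^2)


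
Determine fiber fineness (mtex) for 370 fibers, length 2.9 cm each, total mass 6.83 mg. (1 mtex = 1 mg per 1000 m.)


Formula: fineness (mtex) = mass (mg) / total length (km) = (mass_mg / total_length_m) * 1000
Step 1: Convert fiber length: 2.9 cm = 0.029 m
Step 2: Total fiber length = 370 * 0.029 = 10.73 m
Step 3: Linear density = 6.83 mg / 10.73 m = 0.6365 mg/m
Step 4: fineness = 0.6365 * 1000 = 636.5 mtex

636.5 mtex


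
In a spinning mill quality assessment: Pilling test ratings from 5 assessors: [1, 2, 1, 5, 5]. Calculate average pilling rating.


Formula: Mean = sum / count
Sum = 1 + 2 + 1 + 5 + 5 = 14
Mean = 14 / 5 = 2.8

2.8


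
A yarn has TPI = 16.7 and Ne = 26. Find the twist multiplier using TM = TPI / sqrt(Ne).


Formula: TM = TPI / sqrt(Ne)
Step 1: sqrt(Ne) = sqrt(26) = 5.099
Step 2: TM = 16.7 / 5.099 = 3.28

3.28 TM


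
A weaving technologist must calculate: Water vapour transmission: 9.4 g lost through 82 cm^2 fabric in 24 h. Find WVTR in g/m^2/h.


Formula: WVTR = mass_loss / (area * time)
Step 1: Convert area: 82 cm^2 = 0.0082 m^2
Step 2: WVTR = 9.4 g / (0.0082 m^2 * 24 h)
Step 3: WVTR = 9.4 / 0.1968 = 47.8 g/m^2/h

47.8 g/m^2/h


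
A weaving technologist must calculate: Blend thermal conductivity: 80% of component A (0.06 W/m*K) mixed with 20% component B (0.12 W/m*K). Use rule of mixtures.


Formula: Blend property = (fraction_A * property_A) + (fraction_B * property_B)
Step 1: Contribution A = 80/100 * 0.06 W/m*K = 0.048 W/m*K
Step 2: Contribution B = 20/100 * 0.12 W/m*K = 0.024 W/m*K
Step 3: Blend thermal conductivity = 0.048 + 0.024 = 0.072 W/m*K

0.072 W/m*K


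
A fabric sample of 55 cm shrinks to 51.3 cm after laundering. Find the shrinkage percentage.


Formula: Shrinkage% = ((L_before - L_after) / L_before) * 100
Step 1: Shrinkage = 55 - 51.3 = 3.7 cm
Step 2: Shrinkage% = (3.7 / 55) * 100
Step 3: Shrinkage% = 0.067273 * 100 = 6.7273% ≈ 6.7%

6.7%


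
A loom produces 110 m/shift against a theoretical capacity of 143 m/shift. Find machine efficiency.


Formula: Efficiency% = (Actual output / Theoretical output) * 100
Efficiency% = (110 / 143) * 100
Efficiency% = 0.769231 * 100 = 76.9231% ≈ 76.9%

76.9%


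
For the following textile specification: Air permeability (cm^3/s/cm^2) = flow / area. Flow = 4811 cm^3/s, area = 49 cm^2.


Formula: Air Permeability = Airflow / Test Area
AP = 4811 cm^3/s / 49 cm^2
AP = 98.2 cm^3/s/cm^2

98.2 cm^3/s/cm^2


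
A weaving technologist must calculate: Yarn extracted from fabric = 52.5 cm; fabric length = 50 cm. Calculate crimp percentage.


Formula: Crimp% = ((L_yarn - L_fabric) / L_fabric) * 100
Step 1: Extension = 52.5 - 50 = 2.5 cm
Step 2: Crimp% = (2.5 / 50) * 100
Step 3: Crimp% = 0.05 * 100 = 5.0%

5.0%


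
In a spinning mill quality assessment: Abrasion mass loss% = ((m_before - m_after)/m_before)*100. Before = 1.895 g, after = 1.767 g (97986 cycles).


Formula: Mass loss% = ((m_before - m_after) / m_before) * 100
Step 1: Mass loss = 1.895 - 1.767 = 0.128 g
Step 2: Ratio = 0.128 / 1.895 = 0.0675462
Step 3: Mass loss% = 0.0675462 * 100 = 6.75462% ≈ 6.75%

6.75%


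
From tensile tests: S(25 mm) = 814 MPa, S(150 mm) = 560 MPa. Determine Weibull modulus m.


Formula: m = ln(L1/L2) / ln(S2/S1)
Step 1: ln(L1/L2) = ln(25/150) = -1.79176
Step 2: S2/S1 = 560/814 = 0.68796
Step 3: ln(S2/S1) = ln(0.68796) = -0.37402
Step 4: m = -1.79176 / -0.37402 = 4.79

4.79 (Weibull m)


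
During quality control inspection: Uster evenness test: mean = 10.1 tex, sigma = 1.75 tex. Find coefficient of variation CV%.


Formula: CV% = (standard deviation / mean) * 100
Step 1: Ratio = 1.75 / 10.1 = 0.173267
Step 2: CV% = 0.173267 * 100 = 17.3267% ≈ 17.3%

17.3%


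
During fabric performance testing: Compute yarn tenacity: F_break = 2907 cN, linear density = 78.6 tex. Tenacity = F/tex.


Formula: Tenacity = Breaking force / Linear density
Tenacity = 2907 cN / 78.6 tex
Tenacity = 36.98 cN/tex

36.98 cN/tex


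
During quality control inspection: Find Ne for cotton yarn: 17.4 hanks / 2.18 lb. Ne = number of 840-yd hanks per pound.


Formula: Ne = hanks / mass_lb
Substituting: Ne = 17.4 / 2.18
Ne = 8.0

8.0 Ne


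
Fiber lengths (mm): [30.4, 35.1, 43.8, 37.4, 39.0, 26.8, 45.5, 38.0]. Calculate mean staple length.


Formula: Mean = sum of lengths / count
Sum = 30.4 + 35.1 + 43.8 + 37.4 + 39.0 + 26.8 + 45.5 + 38.0
Sum = 296.0 mm
Mean = 296.0 / 8 = 37.00 mm

37.00 mm


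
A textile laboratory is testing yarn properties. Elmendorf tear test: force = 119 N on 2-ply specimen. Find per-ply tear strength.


Formula: Per-ply strength = Total force / Number of plies
Per-ply = 119 N / 2
Per-ply = 59.5 N

59.5 N


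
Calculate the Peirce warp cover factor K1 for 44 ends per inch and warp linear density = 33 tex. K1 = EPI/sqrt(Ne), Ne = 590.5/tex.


Formula: K1 = EPI / sqrt(Ne), with Ne = 590.5 / tex_warp
Step 1: Ne = 590.5 / 33 = 17.894
Step 2: sqrt(Ne) = sqrt(17.894) = 4.2301
Step 3: K1 = 44 / 4.2301 = 10.4

10.4


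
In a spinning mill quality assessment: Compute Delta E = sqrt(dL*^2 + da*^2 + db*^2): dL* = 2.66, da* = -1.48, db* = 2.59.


Formula: Delta E = sqrt(dL*^2 + da*^2 + db*^2)
Step 1: dL*^2 = 2.66^2 = 7.0756
Step 2: da*^2 = (-1.48)^2 = 2.1904
Step 3: db*^2 = 2.59^2 = 6.7081
Step 4: Sum = 7.0756 + 2.1904 + 6.7081 = 15.9741
Step 5: Delta E = sqrt(15.9741) = 4.0

4.0 Delta E


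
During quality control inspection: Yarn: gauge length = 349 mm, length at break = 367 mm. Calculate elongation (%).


Formula: Elongation (%) = ((L_break - L0) / L0) * 100
Step 1: Extension = 367 - 349 = 18 mm
Step 2: Elongation = (18 / 349) * 100
Step 3: Elongation = 0.051576 * 100 = 5.1576% ≈ 5.2%

5.2%


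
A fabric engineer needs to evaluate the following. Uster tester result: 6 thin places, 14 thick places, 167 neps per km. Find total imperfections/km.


Formula: Total = thin places + thick places + neps
Total = 6 + 14 + 167
Total = 187 imperfections/km

187 imperfections/km


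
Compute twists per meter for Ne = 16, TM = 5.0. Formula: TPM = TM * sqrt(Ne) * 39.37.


Formula: TPM = TM * sqrt(Ne) * 39.37
Step 1: sqrt(Ne) = sqrt(16) = 4
Step 2: TM * sqrt(Ne) = 5.0 * 4 = 20
Step 3: TPM = 20 * 39.37 = 787 twists/m

787 twists/m


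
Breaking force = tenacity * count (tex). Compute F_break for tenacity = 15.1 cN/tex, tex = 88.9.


Formula: Breaking force = Tenacity * Linear density
F = 15.1 cN/tex * 88.9 tex
F = 1342.39 cN

1342.39 cN


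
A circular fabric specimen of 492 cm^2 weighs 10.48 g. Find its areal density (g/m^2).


Formula: GSM = mass_g / area_m2
Step 1: Convert area: 492 cm^2 = 492 / 10000 = 0.0492 m^2
Step 2: GSM = 10.48 g / 0.0492 m^2 = 213.0 g/m^2

213.0 g/m^2


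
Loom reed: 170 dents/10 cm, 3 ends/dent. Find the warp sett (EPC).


Formula: EPC = (dents per 10 cm * ends per dent) / 10
Step 1: Total ends per 10 cm = 170 * 3 = 510
Step 2: EPC = 510 / 10 = 51.0 ends/cm

51.0 ends/cm


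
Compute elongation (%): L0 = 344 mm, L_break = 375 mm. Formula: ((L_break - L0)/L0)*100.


Formula: Elongation (%) = ((L_break - L0) / L0) * 100
Step 1: Extension = 375 - 344 = 31 mm
Step 2: Elongation = (31 / 344) * 100
Step 3: Elongation = 0.090116 * 100 = 9.0116% ≈ 9.0%

9.0%


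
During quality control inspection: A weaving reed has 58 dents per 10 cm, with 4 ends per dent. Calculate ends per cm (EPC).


Formula: EPC = (dents per 10 cm * ends per dent) / 10
Step 1: Total ends per 10 cm = 58 * 4 = 232
Step 2: EPC = 232 / 10 = 23.2 ends/cm

23.2 ends/cm


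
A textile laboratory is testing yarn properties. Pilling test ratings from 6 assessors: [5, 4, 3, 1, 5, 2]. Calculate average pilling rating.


Formula: Mean = sum / count
Sum = 5 + 4 + 3 + 1 + 5 + 2 = 20
Mean = 20 / 6 = 3.3

3.3


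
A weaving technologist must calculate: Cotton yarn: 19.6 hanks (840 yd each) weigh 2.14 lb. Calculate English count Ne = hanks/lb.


Formula: Ne = hanks / mass_lb
Substituting: Ne = 19.6 / 2.14
Ne = 9.2

9.2 Ne


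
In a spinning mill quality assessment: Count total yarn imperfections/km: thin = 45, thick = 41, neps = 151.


Formula: Total = thin places + thick places + neps
Total = 45 + 41 + 151
Total = 237 imperfections/km

237 imperfections/km


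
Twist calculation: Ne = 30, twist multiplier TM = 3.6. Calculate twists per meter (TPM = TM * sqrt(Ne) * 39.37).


Formula: TPM = TM * sqrt(Ne) * 39.37
Step 1: sqrt(Ne) = sqrt(30) = 5.4772
Step 2: TM * sqrt(Ne) = 3.6 * 5.4772 = 19.7179
Step 3: TPM = 19.7179 * 39.37 = 776 twists/m

776 twists/m


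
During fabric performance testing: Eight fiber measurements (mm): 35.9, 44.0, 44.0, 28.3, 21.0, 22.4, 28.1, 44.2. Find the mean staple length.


Formula: Mean = sum of lengths / count
Sum = 35.9 + 44.0 + 44.0 + 28.3 + 21.0 + 22.4 + 28.1 + 44.2
Sum = 267.9 mm
Mean = 267.9 / 8 = 33.49 mm

33.49 mm


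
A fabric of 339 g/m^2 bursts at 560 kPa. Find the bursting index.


Formula: Bursting Index = Bursting Strength / Fabric GSM
BI = 560 kPa / 339 g/m^2
BI = 1.652 kPa/(g/m^2)

1.652 kPa/(g/m^2)


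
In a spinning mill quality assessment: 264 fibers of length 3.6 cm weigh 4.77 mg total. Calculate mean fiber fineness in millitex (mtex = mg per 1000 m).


Formula: fineness (mtex) = mass (mg) / total length (km) = (mass_mg / total_length_m) * 1000
Step 1: Convert fiber length: 3.6 cm = 0.036 m
Step 2: Total fiber length = 264 * 0.036 = 9.504 m
Step 3: Linear density = 4.77 mg / 9.504 m = 0.5019 mg/m
Step 4: fineness = 0.5019 * 1000 = 501.9 mtex

501.9 mtex


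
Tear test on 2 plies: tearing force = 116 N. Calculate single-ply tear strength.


Formula: Per-ply strength = Total force / Number of plies
Per-ply = 116 N / 2
Per-ply = 58 N

58 N


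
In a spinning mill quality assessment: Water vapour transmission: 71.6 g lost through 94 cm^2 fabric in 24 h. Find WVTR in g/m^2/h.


Formula: WVTR = mass_loss / (area * time)
Step 1: Convert area: 94 cm^2 = 0.0094 m^2
Step 2: WVTR = 71.6 g / (0.0094 m^2 * 24 h)
Step 3: WVTR = 71.6 / 0.2256 = 317.4 g/m^2/h

317.4 g/m^2/h


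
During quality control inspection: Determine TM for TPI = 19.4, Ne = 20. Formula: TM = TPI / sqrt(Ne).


Formula: TM = TPI / sqrt(Ne)
Step 1: sqrt(Ne) = sqrt(20) = 4.4721
Step 2: TM = 19.4 / 4.4721 = 4.34

4.34 TM


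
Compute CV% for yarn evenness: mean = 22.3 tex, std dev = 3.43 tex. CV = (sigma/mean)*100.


Formula: CV% = (standard deviation / mean) * 100
Step 1: Ratio = 3.43 / 22.3 = 0.153812
Step 2: CV% = 0.153812 * 100 = 15.3812% ≈ 15.4%

15.4%


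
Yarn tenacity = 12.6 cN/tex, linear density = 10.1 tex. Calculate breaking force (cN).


Formula: Breaking force = Tenacity * Linear density
F = 12.6 cN/tex * 10.1 tex
F = 127.26 cN

127.26 cN


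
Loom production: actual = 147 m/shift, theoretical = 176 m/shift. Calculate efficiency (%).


Formula: Efficiency% = (Actual output / Theoretical output) * 100
Efficiency% = (147 / 176) * 100
Efficiency% = 0.835227 * 100 = 83.5227% ≈ 83.5%

83.5%


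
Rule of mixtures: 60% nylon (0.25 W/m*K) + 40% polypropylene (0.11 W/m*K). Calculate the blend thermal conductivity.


Formula: Blend property = (fraction_A * property_A) + (fraction_B * property_B)
Step 1: Contribution A = 60/100 * 0.25 W/m*K = 0.15 W/m*K
Step 2: Contribution B = 40/100 * 0.11 W/m*K = 0.044 W/m*K
Step 3: Blend thermal conductivity = 0.15 + 0.044 = 0.194 W/m*K

0.194 W/m*K


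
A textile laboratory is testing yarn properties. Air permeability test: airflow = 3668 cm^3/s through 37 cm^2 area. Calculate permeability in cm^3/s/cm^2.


Formula: Air Permeability = Airflow / Test Area
AP = 3668 cm^3/s / 37 cm^2
AP = 99.1 cm^3/s/cm^2

99.1 cm^3/s/cm^2


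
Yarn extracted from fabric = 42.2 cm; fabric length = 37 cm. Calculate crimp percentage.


Formula: Crimp% = ((L_yarn - L_fabric) / L_fabric) * 100
Step 1: Extension = 42.2 - 37 = 5.2 cm
Step 2: Crimp% = (5.2 / 37) * 100
Step 3: Crimp% = 0.140541 * 100 = 14.0541% ≈ 14.1%

14.1%


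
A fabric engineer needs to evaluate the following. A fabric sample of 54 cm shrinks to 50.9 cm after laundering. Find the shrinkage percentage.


Formula: Shrinkage% = ((L_before - L_after) / L_before) * 100
Step 1: Shrinkage = 54 - 50.9 = 3.1 cm
Step 2: Shrinkage% = (3.1 / 54) * 100
Step 3: Shrinkage% = 0.057407 * 100 = 5.7407% ≈ 5.7%

5.7%


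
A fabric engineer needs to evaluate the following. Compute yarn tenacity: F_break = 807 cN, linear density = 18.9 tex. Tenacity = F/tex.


Formula: Tenacity = Breaking force / Linear density
Tenacity = 807 cN / 18.9 tex
Tenacity = 42.70 cN/tex

42.70 cN/tex


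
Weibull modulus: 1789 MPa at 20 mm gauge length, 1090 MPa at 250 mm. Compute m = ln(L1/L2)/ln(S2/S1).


Formula: m = ln(L1/L2) / ln(S2/S1)
Step 1: ln(L1/L2) = ln(20/250) = -2.52573
Step 2: S2/S1 = 1090/1789 = 0.60928
Step 3: ln(S2/S1) = ln(0.60928) = -0.49548
Step 4: m = -2.52573 / -0.49548 = 5.10

5.10 (Weibull m)


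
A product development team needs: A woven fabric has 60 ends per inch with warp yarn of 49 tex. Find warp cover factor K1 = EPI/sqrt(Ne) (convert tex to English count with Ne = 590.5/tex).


Formula: K1 = EPI / sqrt(Ne), with Ne = 590.5 / tex_warp
Step 1: Ne = 590.5 / 49 = 12.051
Step 2: sqrt(Ne) = sqrt(12.051) = 3.4715
Step 3: K1 = 60 / 3.4715 = 17.3

17.3


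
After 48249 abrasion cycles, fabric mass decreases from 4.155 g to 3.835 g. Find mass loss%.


Formula: Mass loss% = ((m_before - m_after) / m_before) * 100
Step 1: Mass loss = 4.155 - 3.835 = 0.32 g
Step 2: Ratio = 0.32 / 4.155 = 0.0770156
Step 3: Mass loss% = 0.0770156 * 100 = 7.70156% ≈ 7.70%

7.70%


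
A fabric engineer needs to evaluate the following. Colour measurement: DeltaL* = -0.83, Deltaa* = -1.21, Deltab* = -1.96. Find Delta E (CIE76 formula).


Formula: Delta E = sqrt(dL*^2 + da*^2 + db*^2)
Step 1: dL*^2 = (-0.83)^2 = 0.6889
Step 2: da*^2 = (-1.21)^2 = 1.4641
Step 3: db*^2 = (-1.96)^2 = 3.8416
Step 4: Sum = 0.6889 + 1.4641 + 3.8416 = 5.9946
Step 5: Delta E = sqrt(5.9946) = 2.45

2.45 Delta E


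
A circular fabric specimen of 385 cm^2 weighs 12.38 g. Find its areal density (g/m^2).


Formula: GSM = mass_g / area_m2
Step 1: Convert area: 385 cm^2 = 385 / 10000 = 0.0385 m^2
Step 2: GSM = 12.38 g / 0.0385 m^2 = 321.6 g/m^2

321.6 g/m^2


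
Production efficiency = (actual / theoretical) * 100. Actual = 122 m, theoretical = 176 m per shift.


Formula: Efficiency% = (Actual output / Theoretical output) * 100
Efficiency% = (122 / 176) * 100
Efficiency% = 0.693182 * 100 = 69.3182% ≈ 69.3%

69.3%


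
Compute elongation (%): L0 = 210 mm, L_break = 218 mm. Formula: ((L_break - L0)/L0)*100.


Formula: Elongation (%) = ((L_break - L0) / L0) * 100
Step 1: Extension = 218 - 210 = 8 mm
Step 2: Elongation = (8 / 210) * 100
Step 3: Elongation = 0.038095 * 100 = 3.8095% ≈ 3.8%

3.8%


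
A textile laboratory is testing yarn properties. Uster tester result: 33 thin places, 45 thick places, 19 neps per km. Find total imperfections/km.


Formula: Total = thin places + thick places + neps
Total = 33 + 45 + 19
Total = 97 imperfections/km

97 imperfections/km


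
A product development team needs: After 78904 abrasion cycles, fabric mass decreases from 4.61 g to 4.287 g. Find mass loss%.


Formula: Mass loss% = ((m_before - m_after) / m_before) * 100
Step 1: Mass loss = 4.61 - 4.287 = 0.323 g
Step 2: Ratio = 0.323 / 4.61 = 0.0700651
Step 3: Mass loss% = 0.0700651 * 100 = 7.00651% ≈ 7.01%

7.01%


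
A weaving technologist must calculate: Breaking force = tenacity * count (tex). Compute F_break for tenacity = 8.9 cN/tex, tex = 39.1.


Formula: Breaking force = Tenacity * Linear density
F = 8.9 cN/tex * 39.1 tex
F = 347.99 cN

347.99 cN


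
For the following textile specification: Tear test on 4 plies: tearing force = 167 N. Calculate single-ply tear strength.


Formula: Per-ply strength = Total force / Number of plies
Per-ply = 167 N / 4
Per-ply = 41.75 N

41.75 N


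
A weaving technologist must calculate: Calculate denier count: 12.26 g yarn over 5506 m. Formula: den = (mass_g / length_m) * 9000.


Formula: den = (mass_g / length_m) * 9000
Substituting: den = (12.26 / 5506) * 9000
Intermediate: 12.26 / 5506 = 0.00222666 g/m
den = 0.00222666 * 9000 = 20.0 denier

20.0 denier


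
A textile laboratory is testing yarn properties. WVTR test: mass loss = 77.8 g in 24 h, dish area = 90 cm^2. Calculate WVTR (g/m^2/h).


Formula: WVTR = mass_loss / (area * time)
Step 1: Convert area: 90 cm^2 = 0.009 m^2
Step 2: WVTR = 77.8 g / (0.009 m^2 * 24 h)
Step 3: WVTR = 77.8 / 0.216 = 360.2 g/m^2/h

360.2 g/m^2/h


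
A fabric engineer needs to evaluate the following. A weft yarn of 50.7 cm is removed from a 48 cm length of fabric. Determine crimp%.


Formula: Crimp% = ((L_yarn - L_fabric) / L_fabric) * 100
Step 1: Extension = 50.7 - 48 = 2.7 cm
Step 2: Crimp% = (2.7 / 48) * 100
Step 3: Crimp% = 0.05625 * 100 = 5.625% ≈ 5.6%

5.6%


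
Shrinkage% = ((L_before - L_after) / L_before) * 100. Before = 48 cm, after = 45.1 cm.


Formula: Shrinkage% = ((L_before - L_after) / L_before) * 100
Step 1: Shrinkage = 48 - 45.1 = 2.9 cm
Step 2: Shrinkage% = (2.9 / 48) * 100
Step 3: Shrinkage% = 0.060417 * 100 = 6.0417% ≈ 6.0%

6.0%


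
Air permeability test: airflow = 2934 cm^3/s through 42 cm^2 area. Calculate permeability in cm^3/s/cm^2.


Formula: Air Permeability = Airflow / Test Area
AP = 2934 cm^3/s / 42 cm^2
AP = 69.9 cm^3/s/cm^2

69.9 cm^3/s/cm^2


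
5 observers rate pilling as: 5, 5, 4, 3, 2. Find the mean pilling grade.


Formula: Mean = sum / count
Sum = 5 + 5 + 4 + 3 + 2 = 19
Mean = 19 / 5 = 3.8

3.8


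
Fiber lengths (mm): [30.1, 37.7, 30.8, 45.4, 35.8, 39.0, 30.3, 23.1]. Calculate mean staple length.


Formula: Mean = sum of lengths / count
Sum = 30.1 + 37.7 + 30.8 + 45.4 + 35.8 + 39.0 + 30.3 + 23.1
Sum = 272.2 mm
Mean = 272.2 / 8 = 34.03 mm

34.03 mm


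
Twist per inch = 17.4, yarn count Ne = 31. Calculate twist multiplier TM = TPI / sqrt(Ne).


Formula: TM = TPI / sqrt(Ne)
Step 1: sqrt(Ne) = sqrt(31) = 5.5678
Step 2: TM = 17.4 / 5.5678 = 3.13

3.13 TM


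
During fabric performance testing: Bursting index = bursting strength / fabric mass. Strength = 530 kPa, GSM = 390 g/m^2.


Formula: Bursting Index = Bursting Strength / Fabric GSM
BI = 530 kPa / 390 g/m^2
BI = 1.359 kPa/(g/m^2)

1.359 kPa/(g/m^2)


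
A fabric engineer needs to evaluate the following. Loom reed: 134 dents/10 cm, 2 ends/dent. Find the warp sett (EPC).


Formula: EPC = (dents per 10 cm * ends per dent) / 10
Step 1: Total ends per 10 cm = 134 * 2 = 268
Step 2: EPC = 268 / 10 = 26.8 ends/cm

26.8 ends/cm


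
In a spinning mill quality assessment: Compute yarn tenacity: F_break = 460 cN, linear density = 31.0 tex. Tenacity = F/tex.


Formula: Tenacity = Breaking force / Linear density
Tenacity = 460 cN / 31.0 tex
Tenacity = 14.84 cN/tex

14.84 cN/tex


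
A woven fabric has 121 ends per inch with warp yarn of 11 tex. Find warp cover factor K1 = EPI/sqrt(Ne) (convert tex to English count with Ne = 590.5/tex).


Formula: K1 = EPI / sqrt(Ne), with Ne = 590.5 / tex_warp
Step 1: Ne = 590.5 / 11 = 53.682
Step 2: sqrt(Ne) = sqrt(53.682) = 7.3268
Step 3: K1 = 121 / 7.3268 = 16.5

16.5


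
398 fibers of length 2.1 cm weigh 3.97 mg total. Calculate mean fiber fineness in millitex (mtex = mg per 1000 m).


Formula: fineness (mtex) = mass (mg) / total length (km) = (mass_mg / total_length_m) * 1000
Step 1: Convert fiber length: 2.1 cm = 0.021 m
Step 2: Total fiber length = 398 * 0.021 = 8.358 m
Step 3: Linear density = 3.97 mg / 8.358 m = 0.4750 mg/m
Step 4: fineness = 0.4750 * 1000 = 475.0 mtex

475.0 mtex


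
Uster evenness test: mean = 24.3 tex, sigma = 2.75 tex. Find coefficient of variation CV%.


Formula: CV% = (standard deviation / mean) * 100
Step 1: Ratio = 2.75 / 24.3 = 0.113169
Step 2: CV% = 0.113169 * 100 = 11.3169% ≈ 11.3%

11.3%


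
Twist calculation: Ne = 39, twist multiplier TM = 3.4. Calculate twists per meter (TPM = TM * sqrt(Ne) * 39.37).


Formula: TPM = TM * sqrt(Ne) * 39.37
Step 1: sqrt(Ne) = sqrt(39) = 6.245
Step 2: TM * sqrt(Ne) = 3.4 * 6.245 = 21.233
Step 3: TPM = 21.233 * 39.37 = 836 twists/m

836 twists/m


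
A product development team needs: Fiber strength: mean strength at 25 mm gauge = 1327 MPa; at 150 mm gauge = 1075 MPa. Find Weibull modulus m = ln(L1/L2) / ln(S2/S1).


Formula: m = ln(L1/L2) / ln(S2/S1)
Step 1: ln(L1/L2) = ln(25/150) = -1.79176
Step 2: S2/S1 = 1075/1327 = 0.8101
Step 3: ln(S2/S1) = ln(0.8101) = -0.21060
Step 4: m = -1.79176 / -0.21060 = 8.51

8.51 (Weibull m)


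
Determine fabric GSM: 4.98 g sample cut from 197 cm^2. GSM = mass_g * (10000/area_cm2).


Formula: GSM = mass_g / area_m2
Step 1: Convert area: 197 cm^2 = 197 / 10000 = 0.0197 m^2
Step 2: GSM = 4.98 g / 0.0197 m^2 = 252.8 g/m^2

252.8 g/m^2


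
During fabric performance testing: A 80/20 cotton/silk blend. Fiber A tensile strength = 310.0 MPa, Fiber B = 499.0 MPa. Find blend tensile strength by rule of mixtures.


Formula: Blend property = (fraction_A * property_A) + (fraction_B * property_B)
Step 1: Contribution A = 80/100 * 310.0 MPa = 248.0 MPa
Step 2: Contribution B = 20/100 * 499.0 MPa = 99.8 MPa
Step 3: Blend tensile strength = 248.0 + 99.8 = 347.8 MPa

347.8 MPa


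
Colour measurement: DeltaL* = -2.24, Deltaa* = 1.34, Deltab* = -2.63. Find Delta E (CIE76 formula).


Formula: Delta E = sqrt(dL*^2 + da*^2 + db*^2)
Step 1: dL*^2 = (-2.24)^2 = 5.0176
Step 2: da*^2 = 1.34^2 = 1.7956
Step 3: db*^2 = (-2.63)^2 = 6.9169
Step 4: Sum = 5.0176 + 1.7956 + 6.9169 = 13.7301
Step 5: Delta E = sqrt(13.7301) = 3.71

3.71 Delta E


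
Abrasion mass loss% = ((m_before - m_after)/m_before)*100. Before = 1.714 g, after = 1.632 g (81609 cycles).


Formula: Mass loss% = ((m_before - m_after) / m_before) * 100
Step 1: Mass loss = 1.714 - 1.632 = 0.082 g
Step 2: Ratio = 0.082 / 1.714 = 0.0478413
Step 3: Mass loss% = 0.0478413 * 100 = 4.78413% ≈ 4.78%

4.78%


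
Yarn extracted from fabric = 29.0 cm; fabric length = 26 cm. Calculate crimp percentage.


Formula: Crimp% = ((L_yarn - L_fabric) / L_fabric) * 100
Step 1: Extension = 29.0 - 26 = 3.0 cm
Step 2: Crimp% = (3.0 / 26) * 100
Step 3: Crimp% = 0.115385 * 100 = 11.5385% ≈ 11.5%

11.5%


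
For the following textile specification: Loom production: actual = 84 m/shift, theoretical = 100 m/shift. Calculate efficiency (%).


Formula: Efficiency% = (Actual output / Theoretical output) * 100
Efficiency% = (84 / 100) * 100
Efficiency% = 0.84 * 100 = 84.0%

84.0%


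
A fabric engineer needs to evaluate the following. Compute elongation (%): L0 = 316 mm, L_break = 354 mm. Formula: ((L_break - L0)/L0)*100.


Formula: Elongation (%) = ((L_break - L0) / L0) * 100
Step 1: Extension = 354 - 316 = 38 mm
Step 2: Elongation = (38 / 316) * 100
Step 3: Elongation = 0.120253 * 100 = 12.0253% ≈ 12.0%

12.0%


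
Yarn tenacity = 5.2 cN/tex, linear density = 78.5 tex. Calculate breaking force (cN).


Formula: Breaking force = Tenacity * Linear density
F = 5.2 cN/tex * 78.5 tex
F = 408.20 cN

408.20 cN


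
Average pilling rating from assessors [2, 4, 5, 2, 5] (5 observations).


Formula: Mean = sum / count
Sum = 2 + 4 + 5 + 2 + 5 = 18
Mean = 18 / 5 = 3.6

3.6


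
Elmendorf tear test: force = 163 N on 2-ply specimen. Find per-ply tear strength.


Formula: Per-ply strength = Total force / Number of plies
Per-ply = 163 N / 2
Per-ply = 81.5 N

81.5 N


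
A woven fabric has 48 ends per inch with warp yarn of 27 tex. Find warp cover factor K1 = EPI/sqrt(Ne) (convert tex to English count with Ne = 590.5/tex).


Formula: K1 = EPI / sqrt(Ne), with Ne = 590.5 / tex_warp
Step 1: Ne = 590.5 / 27 = 21.87
Step 2: sqrt(Ne) = sqrt(21.87) = 4.6765
Step 3: K1 = 48 / 4.6765 = 10.3

10.3


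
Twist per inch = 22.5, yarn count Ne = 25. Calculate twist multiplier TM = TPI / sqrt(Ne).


Formula: TM = TPI / sqrt(Ne)
Step 1: sqrt(Ne) = sqrt(25) = 5
Step 2: TM = 22.5 / 5 = 4.50

4.50 TM


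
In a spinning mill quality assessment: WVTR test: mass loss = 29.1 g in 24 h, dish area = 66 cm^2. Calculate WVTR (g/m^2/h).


Formula: WVTR = mass_loss / (area * time)
Step 1: Convert area: 66 cm^2 = 0.0066 m^2
Step 2: WVTR = 29.1 g / (0.0066 m^2 * 24 h)
Step 3: WVTR = 29.1 / 0.1584 = 183.7 g/m^2/h

183.7 g/m^2/h


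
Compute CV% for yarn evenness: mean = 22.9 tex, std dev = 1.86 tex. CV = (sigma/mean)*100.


Formula: CV% = (standard deviation / mean) * 100
Step 1: Ratio = 1.86 / 22.9 = 0.081223
Step 2: CV% = 0.081223 * 100 = 8.1223% ≈ 8.1%

8.1%


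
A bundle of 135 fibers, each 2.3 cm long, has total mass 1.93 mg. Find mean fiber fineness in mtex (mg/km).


Formula: fineness (mtex) = mass (mg) / total length (km) = (mass_mg / total_length_m) * 1000
Step 1: Convert fiber length: 2.3 cm = 0.023 m
Step 2: Total fiber length = 135 * 0.023 = 3.105 m
Step 3: Linear density = 1.93 mg / 3.105 m = 0.6216 mg/m
Step 4: fineness = 0.6216 * 1000 = 621.6 mtex

621.6 mtex


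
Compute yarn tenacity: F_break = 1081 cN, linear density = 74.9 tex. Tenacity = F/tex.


Formula: Tenacity = Breaking force / Linear density
Tenacity = 1081 cN / 74.9 tex
Tenacity = 14.43 cN/tex

14.43 cN/tex


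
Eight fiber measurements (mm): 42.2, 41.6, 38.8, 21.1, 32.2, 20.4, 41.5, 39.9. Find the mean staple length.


Formula: Mean = sum of lengths / count
Sum = 42.2 + 41.6 + 38.8 + 21.1 + 32.2 + 20.4 + 41.5 + 39.9
Sum = 277.7 mm
Mean = 277.7 / 8 = 34.71 mm

34.71 mm


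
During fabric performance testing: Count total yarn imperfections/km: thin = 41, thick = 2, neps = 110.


Formula: Total = thin places + thick places + neps
Total = 41 + 2 + 110
Total = 153 imperfections/km

153 imperfections/km


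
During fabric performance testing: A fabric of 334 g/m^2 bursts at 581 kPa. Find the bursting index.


Formula: Bursting Index = Bursting Strength / Fabric GSM
BI = 581 kPa / 334 g/m^2
BI = 1.740 kPa/(g/m^2)

1.740 kPa/(g/m^2)


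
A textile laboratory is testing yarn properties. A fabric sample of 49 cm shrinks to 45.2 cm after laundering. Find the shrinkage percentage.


Formula: Shrinkage% = ((L_before - L_after) / L_before) * 100
Step 1: Shrinkage = 49 - 45.2 = 3.8 cm
Step 2: Shrinkage% = (3.8 / 49) * 100
Step 3: Shrinkage% = 0.077551 * 100 = 7.7551% ≈ 7.8%

7.8%


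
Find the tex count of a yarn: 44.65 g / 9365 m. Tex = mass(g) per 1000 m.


Formula: Tex = (mass_g / length_m) * 1000
Substituting: Tex = (44.65 / 9365) * 1000
Intermediate: 44.65 / 9365 = 0.00476775 g/m
Tex = 0.00476775 * 1000 = 4.77 tex

4.77 tex


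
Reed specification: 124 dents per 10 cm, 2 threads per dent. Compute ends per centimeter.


Formula: EPC = (dents per 10 cm * ends per dent) / 10
Step 1: Total ends per 10 cm = 124 * 2 = 248
Step 2: EPC = 248 / 10 = 24.8 ends/cm

24.8 ends/cm


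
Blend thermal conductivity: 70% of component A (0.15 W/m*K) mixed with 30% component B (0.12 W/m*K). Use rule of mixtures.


Formula: Blend property = (fraction_A * property_A) + (fraction_B * property_B)
Step 1: Contribution A = 70/100 * 0.15 W/m*K = 0.105 W/m*K
Step 2: Contribution B = 30/100 * 0.12 W/m*K = 0.036 W/m*K
Step 3: Blend thermal conductivity = 0.105 + 0.036 = 0.141 W/m*K

0.141 W/m*K


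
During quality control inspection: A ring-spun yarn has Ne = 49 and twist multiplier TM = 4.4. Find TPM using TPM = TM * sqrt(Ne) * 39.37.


Formula: TPM = TM * sqrt(Ne) * 39.37
Step 1: sqrt(Ne) = sqrt(49) = 7
Step 2: TM * sqrt(Ne) = 4.4 * 7 = 30.8
Step 3: TPM = 30.8 * 39.37 = 1213 twists/m

1213 twists/m


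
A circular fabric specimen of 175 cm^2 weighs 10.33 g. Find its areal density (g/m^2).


Formula: GSM = mass_g / area_m2
Step 1: Convert area: 175 cm^2 = 175 / 10000 = 0.0175 m^2
Step 2: GSM = 10.33 g / 0.0175 m^2 = 590.3 g/m^2

590.3 g/m^2


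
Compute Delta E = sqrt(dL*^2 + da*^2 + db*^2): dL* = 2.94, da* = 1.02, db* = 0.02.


Formula: Delta E = sqrt(dL*^2 + da*^2 + db*^2)
Step 1: dL*^2 = 2.94^2 = 8.6436
Step 2: da*^2 = 1.02^2 = 1.0404
Step 3: db*^2 = 0.02^2 = 0.0004
Step 4: Sum = 8.6436 + 1.0404 + 0.0004 = 9.6844
Step 5: Delta E = sqrt(9.6844) = 3.11

3.11 Delta E


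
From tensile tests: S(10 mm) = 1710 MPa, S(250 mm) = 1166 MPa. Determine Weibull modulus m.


Formula: m = ln(L1/L2) / ln(S2/S1)
Step 1: ln(L1/L2) = ln(10/250) = -3.21888
Step 2: S2/S1 = 1166/1710 = 0.68187
Step 3: ln(S2/S1) = ln(0.68187) = -0.38292
Step 4: m = -3.21888 / -0.38292 = 8.41

8.41 (Weibull m)


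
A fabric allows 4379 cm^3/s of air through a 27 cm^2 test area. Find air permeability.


Formula: Air Permeability = Airflow / Test Area
AP = 4379 cm^3/s / 27 cm^2
AP = 162.2 cm^3/s/cm^2

162.2 cm^3/s/cm^2


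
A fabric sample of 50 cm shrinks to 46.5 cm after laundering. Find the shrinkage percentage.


Formula: Shrinkage% = ((L_before - L_after) / L_before) * 100
Step 1: Shrinkage = 50 - 46.5 = 3.5 cm
Step 2: Shrinkage% = (3.5 / 50) * 100
Step 3: Shrinkage% = 0.07 * 100 = 7.0%

7.0%


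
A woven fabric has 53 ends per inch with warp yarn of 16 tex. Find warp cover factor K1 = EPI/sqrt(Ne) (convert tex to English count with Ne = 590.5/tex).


Formula: K1 = EPI / sqrt(Ne), with Ne = 590.5 / tex_warp
Step 1: Ne = 590.5 / 16 = 36.906
Step 2: sqrt(Ne) = sqrt(36.906) = 6.075
Step 3: K1 = 53 / 6.075 = 8.7

8.7


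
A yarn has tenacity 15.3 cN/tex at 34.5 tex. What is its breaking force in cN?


Formula: Breaking force = Tenacity * Linear density
F = 15.3 cN/tex * 34.5 tex
F = 527.85 cN

527.85 cN


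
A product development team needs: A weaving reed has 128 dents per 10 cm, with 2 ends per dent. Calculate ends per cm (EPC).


Formula: EPC = (dents per 10 cm * ends per dent) / 10
Step 1: Total ends per 10 cm = 128 * 2 = 256
Step 2: EPC = 256 / 10 = 25.6 ends/cm

25.6 ends/cm


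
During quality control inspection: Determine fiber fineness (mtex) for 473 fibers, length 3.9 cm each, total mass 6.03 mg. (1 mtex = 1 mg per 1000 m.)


Formula: fineness (mtex) = mass (mg) / total length (km) = (mass_mg / total_length_m) * 1000
Step 1: Convert fiber length: 3.9 cm = 0.039 m
Step 2: Total fiber length = 473 * 0.039 = 18.447 m
Step 3: Linear density = 6.03 mg / 18.447 m = 0.3269 mg/m
Step 4: fineness = 0.3269 * 1000 = 326.9 mtex

326.9 mtex


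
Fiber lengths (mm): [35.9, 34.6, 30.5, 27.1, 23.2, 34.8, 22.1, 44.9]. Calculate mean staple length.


Formula: Mean = sum of lengths / count
Sum = 35.9 + 34.6 + 30.5 + 27.1 + 23.2 + 34.8 + 22.1 + 44.9
Sum = 253.1 mm
Mean = 253.1 / 8 = 31.64 mm

31.64 mm


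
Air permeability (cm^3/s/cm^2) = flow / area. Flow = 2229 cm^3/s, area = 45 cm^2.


Formula: Air Permeability = Airflow / Test Area
AP = 2229 cm^3/s / 45 cm^2
AP = 49.5 cm^3/s/cm^2

49.5 cm^3/s/cm^2


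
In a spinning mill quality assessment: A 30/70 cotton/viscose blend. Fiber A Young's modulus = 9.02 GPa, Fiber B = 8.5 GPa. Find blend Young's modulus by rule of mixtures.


Formula: Blend property = (fraction_A * property_A) + (fraction_B * property_B)
Step 1: Contribution A = 30/100 * 9.02 GPa = 2.706 GPa
Step 2: Contribution B = 70/100 * 8.5 GPa = 5.95 GPa
Step 3: Blend Young's modulus = 2.706 + 5.95 = 8.656 GPa

8.656 GPa


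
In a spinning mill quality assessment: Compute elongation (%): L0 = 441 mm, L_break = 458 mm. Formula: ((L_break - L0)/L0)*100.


Formula: Elongation (%) = ((L_break - L0) / L0) * 100
Step 1: Extension = 458 - 441 = 17 mm
Step 2: Elongation = (17 / 441) * 100
Step 3: Elongation = 0.038549 * 100 = 3.8549% ≈ 3.9%

3.9%


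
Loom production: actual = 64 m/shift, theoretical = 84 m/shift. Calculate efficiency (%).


Formula: Efficiency% = (Actual output / Theoretical output) * 100
Efficiency% = (64 / 84) * 100
Efficiency% = 0.761905 * 100 = 76.1905% ≈ 76.2%

76.2%


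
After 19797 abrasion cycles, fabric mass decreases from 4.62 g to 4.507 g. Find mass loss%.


Formula: Mass loss% = ((m_before - m_after) / m_before) * 100
Step 1: Mass loss = 4.62 - 4.507 = 0.113 g
Step 2: Ratio = 0.113 / 4.62 = 0.0244589
Step 3: Mass loss% = 0.0244589 * 100 = 2.44589% ≈ 2.45%

2.45%


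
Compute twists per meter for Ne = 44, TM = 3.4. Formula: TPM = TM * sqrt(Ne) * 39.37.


Formula: TPM = TM * sqrt(Ne) * 39.37
Step 1: sqrt(Ne) = sqrt(44) = 6.6332
Step 2: TM * sqrt(Ne) = 3.4 * 6.6332 = 22.5529
Step 3: TPM = 22.5529 * 39.37 = 888 twists/m

888 twists/m


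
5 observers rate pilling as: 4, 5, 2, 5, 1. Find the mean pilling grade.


Formula: Mean = sum / count
Sum = 4 + 5 + 2 + 5 + 1 = 17
Mean = 17 / 5 = 3.4

3.4


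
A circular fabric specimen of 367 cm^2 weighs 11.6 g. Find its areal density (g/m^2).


Formula: GSM = mass_g / area_m2
Step 1: Convert area: 367 cm^2 = 367 / 10000 = 0.0367 m^2
Step 2: GSM = 11.6 g / 0.0367 m^2 = 316.1 g/m^2

316.1 g/m^2


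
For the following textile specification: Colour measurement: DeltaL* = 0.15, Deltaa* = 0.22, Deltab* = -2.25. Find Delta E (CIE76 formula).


Formula: Delta E = sqrt(dL*^2 + da*^2 + db*^2)
Step 1: dL*^2 = 0.15^2 = 0.0225
Step 2: da*^2 = 0.22^2 = 0.0484
Step 3: db*^2 = (-2.25)^2 = 5.0625
Step 4: Sum = 0.0225 + 0.0484 + 5.0625 = 5.1334
Step 5: Delta E = sqrt(5.1334) = 2.27

2.27 Delta E


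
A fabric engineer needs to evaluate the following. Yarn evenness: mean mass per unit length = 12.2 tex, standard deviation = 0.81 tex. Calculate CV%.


Formula: CV% = (standard deviation / mean) * 100
Step 1: Ratio = 0.81 / 12.2 = 0.066393
Step 2: CV% = 0.066393 * 100 = 6.6393% ≈ 6.6%

6.6%


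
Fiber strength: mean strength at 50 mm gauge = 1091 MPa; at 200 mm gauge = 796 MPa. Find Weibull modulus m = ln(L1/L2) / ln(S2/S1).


Formula: m = ln(L1/L2) / ln(S2/S1)
Step 1: ln(L1/L2) = ln(50/200) = -1.38629
Step 2: S2/S1 = 796/1091 = 0.72961
Step 3: ln(S2/S1) = ln(0.72961) = -0.31525
Step 4: m = -1.38629 / -0.31525 = 4.40

4.40 (Weibull m)


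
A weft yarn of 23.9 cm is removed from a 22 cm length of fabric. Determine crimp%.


Formula: Crimp% = ((L_yarn - L_fabric) / L_fabric) * 100
Step 1: Extension = 23.9 - 22 = 1.9 cm
Step 2: Crimp% = (1.9 / 22) * 100
Step 3: Crimp% = 0.086364 * 100 = 8.6364% ≈ 8.6%

8.6%


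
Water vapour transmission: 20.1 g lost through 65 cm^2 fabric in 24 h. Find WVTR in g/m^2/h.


Formula: WVTR = mass_loss / (area * time)
Step 1: Convert area: 65 cm^2 = 0.0065 m^2
Step 2: WVTR = 20.1 g / (0.0065 m^2 * 24 h)
Step 3: WVTR = 20.1 / 0.156 = 128.8 g/m^2/h

128.8 g/m^2/h


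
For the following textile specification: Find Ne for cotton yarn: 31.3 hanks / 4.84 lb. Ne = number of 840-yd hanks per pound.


Formula: Ne = hanks / mass_lb
Substituting: Ne = 31.3 / 4.84
Ne = 6.5

6.5 Ne


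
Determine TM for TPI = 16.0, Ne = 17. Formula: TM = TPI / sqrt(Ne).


Formula: TM = TPI / sqrt(Ne)
Step 1: sqrt(Ne) = sqrt(17) = 4.1231
Step 2: TM = 16.0 / 4.1231 = 3.88

3.88 TM


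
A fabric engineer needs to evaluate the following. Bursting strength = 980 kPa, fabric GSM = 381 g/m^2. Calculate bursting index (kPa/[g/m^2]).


Formula: Bursting Index = Bursting Strength / Fabric GSM
BI = 980 kPa / 381 g/m^2
BI = 2.572 kPa/(g/m^2)

2.572 kPa/(g/m^2)


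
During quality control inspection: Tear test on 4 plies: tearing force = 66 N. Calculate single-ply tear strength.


Formula: Per-ply strength = Total force / Number of plies
Per-ply = 66 N / 4
Per-ply = 16.5 N

16.5 N


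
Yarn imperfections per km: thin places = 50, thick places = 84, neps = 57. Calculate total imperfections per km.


Formula: Total = thin places + thick places + neps
Total = 50 + 84 + 57
Total = 191 imperfections/km

191 imperfections/km


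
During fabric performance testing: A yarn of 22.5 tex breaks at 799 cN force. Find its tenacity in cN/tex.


Formula: Tenacity = Breaking force / Linear density
Tenacity = 799 cN / 22.5 tex
Tenacity = 35.51 cN/tex

35.51 cN/tex


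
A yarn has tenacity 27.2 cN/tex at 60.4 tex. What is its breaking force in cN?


Formula: Breaking force = Tenacity * Linear density
F = 27.2 cN/tex * 60.4 tex
F = 1642.88 cN

1642.88 cN


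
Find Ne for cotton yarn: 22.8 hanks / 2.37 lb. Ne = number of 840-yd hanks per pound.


Formula: Ne = hanks / mass_lb
Substituting: Ne = 22.8 / 2.37
Ne = 9.6

9.6 Ne


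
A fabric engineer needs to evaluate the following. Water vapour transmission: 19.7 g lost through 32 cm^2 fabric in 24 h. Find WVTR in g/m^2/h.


Formula: WVTR = mass_loss / (area * time)
Step 1: Convert area: 32 cm^2 = 0.0032 m^2
Step 2: WVTR = 19.7 g / (0.0032 m^2 * 24 h)
Step 3: WVTR = 19.7 / 0.0768 = 256.5 g/m^2/h

256.5 g/m^2/h


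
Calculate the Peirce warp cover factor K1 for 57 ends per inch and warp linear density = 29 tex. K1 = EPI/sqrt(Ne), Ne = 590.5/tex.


Formula: K1 = EPI / sqrt(Ne), with Ne = 590.5 / tex_warp
Step 1: Ne = 590.5 / 29 = 20.362
Step 2: sqrt(Ne) = sqrt(20.362) = 4.5124
Step 3: K1 = 57 / 4.5124 = 12.6

12.6


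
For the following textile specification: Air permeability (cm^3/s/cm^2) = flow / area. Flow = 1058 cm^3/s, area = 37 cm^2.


Formula: Air Permeability = Airflow / Test Area
AP = 1058 cm^3/s / 37 cm^2
AP = 28.6 cm^3/s/cm^2

28.6 cm^3/s/cm^2


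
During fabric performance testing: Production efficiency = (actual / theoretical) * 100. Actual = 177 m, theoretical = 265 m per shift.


Formula: Efficiency% = (Actual output / Theoretical output) * 100
Efficiency% = (177 / 265) * 100
Efficiency% = 0.667925 * 100 = 66.7925% ≈ 66.8%

66.8%


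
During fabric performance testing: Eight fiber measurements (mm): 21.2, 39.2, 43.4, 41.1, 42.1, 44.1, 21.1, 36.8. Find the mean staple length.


Formula: Mean = sum of lengths / count
Sum = 21.2 + 39.2 + 43.4 + 41.1 + 42.1 + 44.1 + 21.1 + 36.8
Sum = 289.0 mm
Mean = 289.0 / 8 = 36.13 mm

36.13 mm


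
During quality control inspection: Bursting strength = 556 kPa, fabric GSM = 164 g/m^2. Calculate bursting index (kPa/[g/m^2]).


Formula: Bursting Index = Bursting Strength / Fabric GSM
BI = 556 kPa / 164 g/m^2
BI = 3.390 kPa/(g/m^2)

3.390 kPa/(g/m^2)


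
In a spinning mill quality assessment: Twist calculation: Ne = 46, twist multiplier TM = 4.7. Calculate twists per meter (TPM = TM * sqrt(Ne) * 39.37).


Formula: TPM = TM * sqrt(Ne) * 39.37
Step 1: sqrt(Ne) = sqrt(46) = 6.7823
Step 2: TM * sqrt(Ne) = 4.7 * 6.7823 = 31.8768
Step 3: TPM = 31.8768 * 39.37 = 1255 twists/m

1255 twists/m


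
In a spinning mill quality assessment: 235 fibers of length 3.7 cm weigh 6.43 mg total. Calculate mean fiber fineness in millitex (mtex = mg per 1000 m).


Formula: fineness (mtex) = mass (mg) / total length (km) = (mass_mg / total_length_m) * 1000
Step 1: Convert fiber length: 3.7 cm = 0.037 m
Step 2: Total fiber length = 235 * 0.037 = 8.695 m
Step 3: Linear density = 6.43 mg / 8.695 m = 0.7395 mg/m
Step 4: fineness = 0.7395 * 1000 = 739.5 mtex

739.5 mtex


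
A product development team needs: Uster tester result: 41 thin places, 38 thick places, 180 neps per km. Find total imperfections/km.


Formula: Total = thin places + thick places + neps
Total = 41 + 38 + 180
Total = 259 imperfections/km

259 imperfections/km


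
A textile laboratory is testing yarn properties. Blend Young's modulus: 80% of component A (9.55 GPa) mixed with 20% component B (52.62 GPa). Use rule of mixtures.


Formula: Blend property = (fraction_A * property_A) + (fraction_B * property_B)
Step 1: Contribution A = 80/100 * 9.55 GPa = 7.64 GPa
Step 2: Contribution B = 20/100 * 52.62 GPa = 10.524 GPa
Step 3: Blend Young's modulus = 7.64 + 10.524 = 18.164 GPa

18.164 GPa


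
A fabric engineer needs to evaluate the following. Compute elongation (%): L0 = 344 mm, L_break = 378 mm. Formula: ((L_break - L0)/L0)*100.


Formula: Elongation (%) = ((L_break - L0) / L0) * 100
Step 1: Extension = 378 - 344 = 34 mm
Step 2: Elongation = (34 / 344) * 100
Step 3: Elongation = 0.098837 * 100 = 9.8837% ≈ 9.9%

9.9%
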